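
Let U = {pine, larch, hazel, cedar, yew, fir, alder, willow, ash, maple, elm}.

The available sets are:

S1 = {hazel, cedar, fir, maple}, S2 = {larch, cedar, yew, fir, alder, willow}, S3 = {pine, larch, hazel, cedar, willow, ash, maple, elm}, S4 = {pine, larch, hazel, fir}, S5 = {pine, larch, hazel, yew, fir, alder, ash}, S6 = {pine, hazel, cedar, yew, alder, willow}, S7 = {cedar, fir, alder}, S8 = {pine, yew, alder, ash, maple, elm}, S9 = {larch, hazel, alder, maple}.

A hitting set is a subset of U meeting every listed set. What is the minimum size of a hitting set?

2

Take H = {hazel, alder}. Each listed set contains at least one of these, so H is a hitting set of size 2.
No single element lies in every set, so at least 2 are needed and 2 is optimal.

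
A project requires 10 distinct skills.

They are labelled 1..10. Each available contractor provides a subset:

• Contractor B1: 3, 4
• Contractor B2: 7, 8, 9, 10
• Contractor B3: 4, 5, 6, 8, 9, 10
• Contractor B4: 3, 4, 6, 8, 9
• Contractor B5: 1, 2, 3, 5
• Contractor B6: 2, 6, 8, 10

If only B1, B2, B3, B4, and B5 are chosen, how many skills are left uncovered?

0

Union of B1, B2, B3, B4, B5 = {1, 2, 3, 4, 5, 6, 7, 8, 9, 10} — that's every skill, so 0 are uncovered.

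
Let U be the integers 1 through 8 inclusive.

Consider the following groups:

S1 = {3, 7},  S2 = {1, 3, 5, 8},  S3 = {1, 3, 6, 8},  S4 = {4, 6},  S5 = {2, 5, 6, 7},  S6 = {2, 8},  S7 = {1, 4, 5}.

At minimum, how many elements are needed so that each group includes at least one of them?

Take H = {4, 7, 8}. Each listed group contains at least one of these, so H is a hitting set of size 3.
The groups S1, S4, S6 are pairwise disjoint, so any hitting set needs a separate element for each — at least 3. Hence 3 is optimal.

3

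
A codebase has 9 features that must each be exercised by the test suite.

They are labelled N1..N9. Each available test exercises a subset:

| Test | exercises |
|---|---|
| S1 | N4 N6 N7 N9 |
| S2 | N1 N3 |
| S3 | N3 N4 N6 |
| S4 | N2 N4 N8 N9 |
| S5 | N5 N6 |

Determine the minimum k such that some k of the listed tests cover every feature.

Take {S1, S2, S4, S5}. Their union is {N1, N2, N3, N4, N5, N6, N7, N8, N9}, which is all 9 features.
Only S4 contains N2, so S4 is forced; the remaining 5 features need at least 3 more tests (each remaining test adds at most 2) — so at least 4 tests are needed, and 4 is optimal.

4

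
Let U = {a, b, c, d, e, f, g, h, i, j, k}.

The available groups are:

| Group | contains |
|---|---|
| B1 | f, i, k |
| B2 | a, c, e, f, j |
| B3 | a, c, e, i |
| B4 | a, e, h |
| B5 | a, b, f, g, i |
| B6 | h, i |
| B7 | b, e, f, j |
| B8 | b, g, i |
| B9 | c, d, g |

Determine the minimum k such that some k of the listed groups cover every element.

4

B1 and B4 and B7 and B9 together: B1 ∪ B4 ∪ B7 ∪ B9 = {a, b, c, d, e, f, g, h, i, j, k} — every element is covered.
No 3 of the 9 groups cover everything (all 84 combinations miss at least one element), so 4 is optimal.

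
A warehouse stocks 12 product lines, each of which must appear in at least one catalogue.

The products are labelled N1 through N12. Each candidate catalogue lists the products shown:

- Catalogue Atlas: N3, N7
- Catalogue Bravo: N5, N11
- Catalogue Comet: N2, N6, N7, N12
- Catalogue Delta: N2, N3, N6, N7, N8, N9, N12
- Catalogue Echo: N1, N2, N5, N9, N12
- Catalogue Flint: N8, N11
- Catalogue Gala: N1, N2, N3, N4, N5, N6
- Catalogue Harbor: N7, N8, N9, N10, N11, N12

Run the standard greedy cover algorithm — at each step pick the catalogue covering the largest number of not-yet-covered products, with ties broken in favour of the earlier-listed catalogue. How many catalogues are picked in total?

3

Greedy: pick Delta (covers 7 new) → pick Gala (covers 3 new) → pick Harbor (covers 2 new). Total picks: 3.
(The true minimum cover uses only 2 catalogues, so greedy is not optimal here.)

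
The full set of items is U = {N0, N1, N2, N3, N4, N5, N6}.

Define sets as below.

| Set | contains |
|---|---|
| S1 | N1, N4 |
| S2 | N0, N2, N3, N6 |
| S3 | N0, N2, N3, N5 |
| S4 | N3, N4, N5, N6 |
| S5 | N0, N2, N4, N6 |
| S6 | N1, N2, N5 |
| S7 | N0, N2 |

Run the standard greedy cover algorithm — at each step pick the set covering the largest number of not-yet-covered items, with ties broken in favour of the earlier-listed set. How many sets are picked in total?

3

Greedy: pick S2 (covers 4 new) → pick S1 (covers 2 new) → pick S3 (covers 1 new). Total picks: 3.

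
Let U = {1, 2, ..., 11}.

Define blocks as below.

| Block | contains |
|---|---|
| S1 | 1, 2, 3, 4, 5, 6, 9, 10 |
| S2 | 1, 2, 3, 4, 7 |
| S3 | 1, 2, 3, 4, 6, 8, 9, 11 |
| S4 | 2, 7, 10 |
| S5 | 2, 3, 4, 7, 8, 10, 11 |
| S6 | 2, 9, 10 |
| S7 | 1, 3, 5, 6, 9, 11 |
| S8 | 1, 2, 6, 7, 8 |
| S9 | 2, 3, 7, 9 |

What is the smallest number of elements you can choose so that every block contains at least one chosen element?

H = {2, 9} meets every block (each contains at least one member of H), and |H| = 2.
The blocks S4, S7 are pairwise disjoint, so any hitting set needs a separate element for each — at least 2. Hence 2 is optimal.

2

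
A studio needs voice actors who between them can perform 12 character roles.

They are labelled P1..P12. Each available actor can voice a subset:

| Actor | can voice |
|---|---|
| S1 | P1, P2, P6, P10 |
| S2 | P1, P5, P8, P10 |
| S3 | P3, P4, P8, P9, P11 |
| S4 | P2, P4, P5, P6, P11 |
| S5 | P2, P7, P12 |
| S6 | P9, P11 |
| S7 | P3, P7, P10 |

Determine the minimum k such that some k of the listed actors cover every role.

Take {S1, S3, S4, S5}. Their union is {P1, P2, P3, P4, P5, P6, P7, P8, P9, P10, P11, P12}, which is all 12 roles.
No 3 of the 7 actors cover everything (all 35 combinations miss at least one role), so 4 is optimal.

4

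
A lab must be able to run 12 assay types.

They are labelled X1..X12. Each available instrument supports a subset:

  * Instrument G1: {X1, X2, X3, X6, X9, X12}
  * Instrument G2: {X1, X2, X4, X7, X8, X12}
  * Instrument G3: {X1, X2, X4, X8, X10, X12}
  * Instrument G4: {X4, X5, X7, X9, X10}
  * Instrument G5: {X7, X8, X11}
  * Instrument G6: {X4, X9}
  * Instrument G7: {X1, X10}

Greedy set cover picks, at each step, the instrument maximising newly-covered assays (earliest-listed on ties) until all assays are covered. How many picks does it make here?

3

Greedy: pick G1 (covers 6 new) → pick G4 (covers 4 new) → pick G5 (covers 2 new). Total picks: 3.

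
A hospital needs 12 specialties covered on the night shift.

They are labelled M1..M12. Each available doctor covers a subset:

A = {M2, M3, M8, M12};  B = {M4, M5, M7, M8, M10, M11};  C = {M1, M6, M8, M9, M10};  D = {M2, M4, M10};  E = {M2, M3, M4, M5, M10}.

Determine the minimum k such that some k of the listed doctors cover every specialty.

Take {A, B, C}. Their union is {M1, M2, M3, M4, M5, M6, M7, M8, M9, M10, M11, M12}, which is all 12 specialties.
Only C contains M1, so C is forced; the remaining 7 specialties need at least 2 more doctors (each remaining doctor adds at most 4) — so at least 3 doctors are needed, and 3 is optimal.

3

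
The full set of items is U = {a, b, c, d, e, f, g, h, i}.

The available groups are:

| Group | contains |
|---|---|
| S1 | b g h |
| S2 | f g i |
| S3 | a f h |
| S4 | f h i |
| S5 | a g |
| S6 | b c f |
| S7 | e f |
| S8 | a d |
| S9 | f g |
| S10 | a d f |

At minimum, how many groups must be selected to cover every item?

Take {S1, S2, S6, S7, S10}. Their union is {a, b, c, d, e, f, g, h, i}, which is all 9 items.
No 4 of the 10 groups cover everything (all 210 combinations miss at least one item), so 5 is optimal.

5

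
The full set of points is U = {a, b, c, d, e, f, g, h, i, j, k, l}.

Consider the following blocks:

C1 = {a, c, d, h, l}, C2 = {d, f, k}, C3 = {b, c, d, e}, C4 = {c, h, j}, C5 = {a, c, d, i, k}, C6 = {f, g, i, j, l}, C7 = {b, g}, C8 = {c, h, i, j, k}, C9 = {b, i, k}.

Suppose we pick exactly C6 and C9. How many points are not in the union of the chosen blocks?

5

Union of C6, C9 = {b, f, g, i, j, k, l}.
Not covered: a, c, d, e, h — 5 points.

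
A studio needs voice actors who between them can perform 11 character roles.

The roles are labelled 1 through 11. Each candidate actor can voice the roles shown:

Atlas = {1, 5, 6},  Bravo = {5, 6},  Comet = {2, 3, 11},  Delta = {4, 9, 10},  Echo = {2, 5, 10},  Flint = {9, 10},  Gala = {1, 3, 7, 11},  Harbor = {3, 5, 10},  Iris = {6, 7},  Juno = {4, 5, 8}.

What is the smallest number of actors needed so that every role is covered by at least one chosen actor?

Comet and Flint and Gala and Iris and Juno together: Comet ∪ Flint ∪ Gala ∪ Iris ∪ Juno = {1, 2, 3, 4, 5, 6, 7, 8, 9, 10, 11} — every role is covered.
No 4 of the 10 actors cover everything (all 210 combinations miss at least one role), so 5 is optimal.

5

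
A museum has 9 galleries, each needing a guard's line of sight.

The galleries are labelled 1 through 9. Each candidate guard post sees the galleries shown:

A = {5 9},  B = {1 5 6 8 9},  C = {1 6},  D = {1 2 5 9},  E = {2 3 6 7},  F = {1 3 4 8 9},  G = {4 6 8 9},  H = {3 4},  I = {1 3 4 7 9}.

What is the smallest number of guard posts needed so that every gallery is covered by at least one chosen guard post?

3

Take {D, E, G}. Their union is {1, 2, 3, 4, 5, 6, 7, 8, 9}, which is all 9 galleries.
No 2 of the 9 guard posts cover everything (all 36 combinations miss at least one gallery), so 3 is optimal.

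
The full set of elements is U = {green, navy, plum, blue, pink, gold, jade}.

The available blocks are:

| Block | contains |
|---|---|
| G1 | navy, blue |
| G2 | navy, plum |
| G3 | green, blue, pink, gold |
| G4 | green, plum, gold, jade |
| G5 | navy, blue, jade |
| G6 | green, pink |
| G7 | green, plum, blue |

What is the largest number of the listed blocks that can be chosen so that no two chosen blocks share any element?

2

G2, G6 are pairwise disjoint (G2={navy,plum}; G6={green,pink}).
Every remaining block overlaps one of these, and no 3 of the listed blocks are pairwise disjoint, so 2 is the maximum.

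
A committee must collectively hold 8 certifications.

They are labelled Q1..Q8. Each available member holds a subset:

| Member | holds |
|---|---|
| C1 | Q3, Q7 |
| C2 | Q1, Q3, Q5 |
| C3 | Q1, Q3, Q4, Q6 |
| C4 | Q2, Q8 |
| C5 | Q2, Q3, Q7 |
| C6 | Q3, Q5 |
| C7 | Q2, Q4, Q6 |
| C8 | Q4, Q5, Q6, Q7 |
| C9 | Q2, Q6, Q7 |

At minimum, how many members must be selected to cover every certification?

Take {C3, C4, C8}. Their union is {Q1, Q2, Q3, Q4, Q5, Q6, Q7, Q8}, which is all 8 certifications.
Only C4 contains Q8, so C4 is forced; the remaining 6 certifications need at least 2 more members (each remaining member adds at most 4) — so at least 3 members are needed, and 3 is optimal.

3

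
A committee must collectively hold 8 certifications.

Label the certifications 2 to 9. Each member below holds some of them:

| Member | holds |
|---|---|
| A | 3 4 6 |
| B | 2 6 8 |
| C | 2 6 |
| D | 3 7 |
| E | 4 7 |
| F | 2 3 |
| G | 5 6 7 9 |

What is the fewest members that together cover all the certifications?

3

Take {A, B, G}. Their union is {2, 3, 4, 5, 6, 7, 8, 9}, which is all 8 certifications.
Only G contains 5, so G is forced; the remaining 4 certifications need at least 2 more members (each remaining member adds at most 2) — so at least 3 members are needed, and 3 is optimal.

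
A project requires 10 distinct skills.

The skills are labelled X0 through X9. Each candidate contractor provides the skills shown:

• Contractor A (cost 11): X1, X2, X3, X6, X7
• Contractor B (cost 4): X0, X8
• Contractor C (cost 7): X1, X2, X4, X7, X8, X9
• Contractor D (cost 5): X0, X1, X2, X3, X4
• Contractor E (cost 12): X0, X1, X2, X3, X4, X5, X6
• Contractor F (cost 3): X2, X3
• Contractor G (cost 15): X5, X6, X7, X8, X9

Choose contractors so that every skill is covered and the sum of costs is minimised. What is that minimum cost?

C, E together cover every skill (C ∪ E = {X0, X1, X2, X3, X4, X5, X6, X7, X8, X9}); total cost 7 + 12 = 19.
The greedy pick D, C, E costs 24; no covering selection beats 19.

19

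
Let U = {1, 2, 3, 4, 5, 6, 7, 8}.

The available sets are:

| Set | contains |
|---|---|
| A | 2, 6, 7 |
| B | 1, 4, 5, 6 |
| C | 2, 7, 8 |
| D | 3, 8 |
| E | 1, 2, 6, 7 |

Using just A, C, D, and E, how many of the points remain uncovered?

2

Union of A, C, D, E = {1, 2, 3, 6, 7, 8}.
Not covered: 4, 5 — 2 points.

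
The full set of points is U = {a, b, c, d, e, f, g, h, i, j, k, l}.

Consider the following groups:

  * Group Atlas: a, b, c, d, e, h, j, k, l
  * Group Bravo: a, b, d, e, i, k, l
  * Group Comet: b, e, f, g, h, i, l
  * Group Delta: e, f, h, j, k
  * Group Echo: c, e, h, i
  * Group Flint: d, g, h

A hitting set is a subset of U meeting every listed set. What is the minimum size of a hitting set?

2

Take T = {h, l}. Each listed group contains at least one of these, so T is a hitting set of size 2.
No single point lies in every group, so at least 2 are needed and 2 is optimal.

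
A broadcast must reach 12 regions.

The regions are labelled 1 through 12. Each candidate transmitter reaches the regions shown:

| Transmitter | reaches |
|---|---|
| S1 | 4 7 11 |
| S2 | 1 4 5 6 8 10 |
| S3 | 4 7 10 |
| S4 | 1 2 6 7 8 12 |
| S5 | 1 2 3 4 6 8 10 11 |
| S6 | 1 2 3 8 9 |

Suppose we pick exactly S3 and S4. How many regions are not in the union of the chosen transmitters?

Union of S3, S4 = {1, 2, 4, 6, 7, 8, 10, 12}.
Not covered: 3, 5, 9, 11 — 4 regions.

4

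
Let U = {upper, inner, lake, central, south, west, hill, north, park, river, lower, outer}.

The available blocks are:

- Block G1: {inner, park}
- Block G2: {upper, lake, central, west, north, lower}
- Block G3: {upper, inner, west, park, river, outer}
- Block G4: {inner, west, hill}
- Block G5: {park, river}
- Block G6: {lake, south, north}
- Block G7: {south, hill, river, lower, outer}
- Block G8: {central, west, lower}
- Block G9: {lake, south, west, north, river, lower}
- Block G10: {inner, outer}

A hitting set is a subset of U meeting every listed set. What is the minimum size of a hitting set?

4

H = {lake, west, park, outer} meets every block (each contains at least one member of H), and |H| = 4.
The blocks G5, G6, G8, G10 are pairwise disjoint, so any hitting set needs a separate item for each — at least 4. Hence 4 is optimal.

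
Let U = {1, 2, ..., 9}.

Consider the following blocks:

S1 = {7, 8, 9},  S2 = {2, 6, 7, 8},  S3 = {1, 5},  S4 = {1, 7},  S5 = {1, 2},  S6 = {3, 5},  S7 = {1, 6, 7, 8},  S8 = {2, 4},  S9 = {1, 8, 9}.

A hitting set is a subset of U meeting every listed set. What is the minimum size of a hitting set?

4

H = {1, 2, 5, 8} meets every block (each contains at least one member of H), and |H| = 4.
No choice of 3 elements meets every block, so 4 is the minimum.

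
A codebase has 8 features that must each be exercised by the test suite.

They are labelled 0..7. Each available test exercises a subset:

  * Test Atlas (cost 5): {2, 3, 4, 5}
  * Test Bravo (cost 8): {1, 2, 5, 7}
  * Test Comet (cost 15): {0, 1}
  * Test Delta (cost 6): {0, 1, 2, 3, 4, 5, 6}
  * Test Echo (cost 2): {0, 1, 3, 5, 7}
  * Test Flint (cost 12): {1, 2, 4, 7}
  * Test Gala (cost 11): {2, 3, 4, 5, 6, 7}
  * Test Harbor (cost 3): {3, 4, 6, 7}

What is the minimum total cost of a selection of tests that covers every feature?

Delta, Echo together cover every feature (Delta ∪ Echo = {0, 1, 2, 3, 4, 5, 6, 7}); total cost 6 + 2 = 8.
The greedy pick Echo, Harbor, Atlas costs 10; no covering selection beats 8.

8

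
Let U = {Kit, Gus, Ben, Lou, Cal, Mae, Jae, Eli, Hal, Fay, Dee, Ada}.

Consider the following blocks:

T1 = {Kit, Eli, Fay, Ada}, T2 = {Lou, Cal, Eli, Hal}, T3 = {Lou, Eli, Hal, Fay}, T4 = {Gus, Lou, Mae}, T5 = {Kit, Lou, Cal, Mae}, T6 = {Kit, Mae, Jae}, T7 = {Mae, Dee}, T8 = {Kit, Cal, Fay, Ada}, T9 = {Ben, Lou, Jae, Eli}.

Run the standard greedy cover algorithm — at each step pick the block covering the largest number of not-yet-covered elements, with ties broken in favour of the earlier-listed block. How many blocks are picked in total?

Greedy: pick T1 (covers 4 new) → pick T2 (covers 3 new) → pick T4 (covers 2 new) → pick T9 (covers 2 new) → pick T7 (covers 1 new). Total picks: 5.

5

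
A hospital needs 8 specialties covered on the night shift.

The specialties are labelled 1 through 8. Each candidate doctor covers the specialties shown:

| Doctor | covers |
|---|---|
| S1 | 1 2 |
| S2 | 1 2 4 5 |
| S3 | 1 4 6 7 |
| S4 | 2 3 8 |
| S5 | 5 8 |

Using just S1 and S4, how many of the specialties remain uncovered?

Union of S1, S4 = {1, 2, 3, 8}.
Not covered: 4, 5, 6, 7 — 4 specialties.

4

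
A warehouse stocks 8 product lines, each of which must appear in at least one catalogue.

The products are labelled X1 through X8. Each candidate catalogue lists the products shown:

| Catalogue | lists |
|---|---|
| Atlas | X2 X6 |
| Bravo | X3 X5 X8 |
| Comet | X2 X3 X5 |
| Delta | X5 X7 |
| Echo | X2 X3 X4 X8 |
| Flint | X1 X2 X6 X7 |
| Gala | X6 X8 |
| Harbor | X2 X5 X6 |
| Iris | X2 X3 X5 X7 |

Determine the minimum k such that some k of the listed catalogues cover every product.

Take {Delta, Echo, Flint}. Their union is {X1, X2, X3, X4, X5, X6, X7, X8}, which is all 8 products.
Only Flint contains X1, so Flint is forced; the remaining 4 products need at least 2 more catalogues (each remaining catalogue adds at most 3) — so at least 3 catalogues are needed, and 3 is optimal.

3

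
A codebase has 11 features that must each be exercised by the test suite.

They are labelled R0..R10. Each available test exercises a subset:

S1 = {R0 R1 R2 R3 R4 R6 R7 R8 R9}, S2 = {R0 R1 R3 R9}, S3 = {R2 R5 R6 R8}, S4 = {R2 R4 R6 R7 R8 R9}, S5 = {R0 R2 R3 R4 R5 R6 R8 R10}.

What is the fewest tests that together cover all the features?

S1 and S5 together: S1 ∪ S5 = {R0, R1, R2, R3, R4, R5, R6, R7, R8, R9, R10} — every feature is covered.
No single test has all 11 features (the largest, S1, has 9), so 2 is optimal.

2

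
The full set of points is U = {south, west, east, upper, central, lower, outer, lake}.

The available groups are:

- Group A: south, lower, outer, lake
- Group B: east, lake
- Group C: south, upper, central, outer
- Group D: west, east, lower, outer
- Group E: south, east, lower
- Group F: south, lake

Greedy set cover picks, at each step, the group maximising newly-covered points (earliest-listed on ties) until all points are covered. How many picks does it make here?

3

Greedy: pick A (covers 4 new) → pick C (covers 2 new) → pick D (covers 2 new). Total picks: 3.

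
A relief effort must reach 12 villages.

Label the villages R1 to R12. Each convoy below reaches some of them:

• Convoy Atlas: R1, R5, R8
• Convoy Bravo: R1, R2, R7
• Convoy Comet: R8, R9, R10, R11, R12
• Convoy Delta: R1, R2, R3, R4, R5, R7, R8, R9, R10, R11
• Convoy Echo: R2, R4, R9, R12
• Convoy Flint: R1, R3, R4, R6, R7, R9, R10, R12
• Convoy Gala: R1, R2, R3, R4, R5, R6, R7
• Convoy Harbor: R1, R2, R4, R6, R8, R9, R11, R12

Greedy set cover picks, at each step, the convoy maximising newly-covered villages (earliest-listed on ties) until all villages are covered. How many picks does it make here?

Greedy: pick Delta (covers 10 new) → pick Flint (covers 2 new). Total picks: 2.

2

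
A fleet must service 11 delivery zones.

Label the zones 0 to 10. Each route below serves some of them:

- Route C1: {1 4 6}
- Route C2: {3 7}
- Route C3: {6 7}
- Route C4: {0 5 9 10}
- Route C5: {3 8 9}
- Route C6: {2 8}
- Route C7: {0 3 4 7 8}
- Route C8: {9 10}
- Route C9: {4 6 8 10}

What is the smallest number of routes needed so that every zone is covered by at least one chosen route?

4

Take {C1, C2, C4, C6}. Their union is {0, 1, 2, 3, 4, 5, 6, 7, 8, 9, 10}, which is all 11 zones.
Only C6 contains 2, so C6 is forced; the remaining 9 zones need at least 3 more routes (each remaining route adds at most 4) — so at least 4 routes are needed, and 4 is optimal.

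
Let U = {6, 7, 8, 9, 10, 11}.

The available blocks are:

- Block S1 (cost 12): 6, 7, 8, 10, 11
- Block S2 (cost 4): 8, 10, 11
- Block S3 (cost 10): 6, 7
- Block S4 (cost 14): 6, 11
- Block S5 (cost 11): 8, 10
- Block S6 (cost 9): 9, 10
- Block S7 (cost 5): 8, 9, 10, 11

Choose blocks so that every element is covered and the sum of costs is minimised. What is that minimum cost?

15

S3, S7 together cover every element (S3 ∪ S7 = {6, 7, 8, 9, 10, 11}); total cost 10 + 5 = 15.
No covering selection has total cost below 15.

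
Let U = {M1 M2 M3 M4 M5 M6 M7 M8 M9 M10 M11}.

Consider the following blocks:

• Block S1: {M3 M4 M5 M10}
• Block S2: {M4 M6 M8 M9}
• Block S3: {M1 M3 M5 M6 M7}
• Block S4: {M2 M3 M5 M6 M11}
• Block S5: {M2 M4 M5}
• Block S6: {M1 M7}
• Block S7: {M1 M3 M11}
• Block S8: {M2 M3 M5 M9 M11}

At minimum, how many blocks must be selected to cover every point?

4

S1, S2, S3, and S4 cover everything between them: the union {M1, M2, M3, M4, M5, M6, M7, M8, M9, M10, M11} is all of U.
Only S1 contains M10, so S1 is forced; the remaining 7 points need at least 3 more blocks (each remaining block adds at most 3) — so at least 4 blocks are needed, and 4 is optimal.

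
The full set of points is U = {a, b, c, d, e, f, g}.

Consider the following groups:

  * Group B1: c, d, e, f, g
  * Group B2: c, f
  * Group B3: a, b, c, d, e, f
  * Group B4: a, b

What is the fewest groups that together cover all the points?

2

B1 and B3 cover everything between them: the union {a, b, c, d, e, f, g} is all of U.
No single group has all 7 points (the largest, B3, has 6), so 2 is optimal.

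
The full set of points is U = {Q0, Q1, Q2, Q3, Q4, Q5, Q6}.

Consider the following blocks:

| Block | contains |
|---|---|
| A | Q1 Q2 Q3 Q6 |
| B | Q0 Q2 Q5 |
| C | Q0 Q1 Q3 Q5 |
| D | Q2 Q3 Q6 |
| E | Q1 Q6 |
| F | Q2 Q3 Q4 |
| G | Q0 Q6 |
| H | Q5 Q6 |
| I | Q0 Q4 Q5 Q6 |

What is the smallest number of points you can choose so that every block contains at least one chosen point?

T = {Q1, Q2, Q6} meets every block (each contains at least one member of T), and |T| = 3.
No choice of 2 points meets every block, so 3 is the minimum.

3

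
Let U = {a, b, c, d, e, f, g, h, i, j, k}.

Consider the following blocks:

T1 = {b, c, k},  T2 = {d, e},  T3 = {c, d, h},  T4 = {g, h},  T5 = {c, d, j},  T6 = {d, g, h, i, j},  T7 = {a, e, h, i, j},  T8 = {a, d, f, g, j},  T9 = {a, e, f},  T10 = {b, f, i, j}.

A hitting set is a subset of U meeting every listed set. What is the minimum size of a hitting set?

4

Take T = {c, d, f, h}. Each listed block contains at least one of these, so T is a hitting set of size 4.
No choice of 3 elements meets every block, so 4 is the minimum.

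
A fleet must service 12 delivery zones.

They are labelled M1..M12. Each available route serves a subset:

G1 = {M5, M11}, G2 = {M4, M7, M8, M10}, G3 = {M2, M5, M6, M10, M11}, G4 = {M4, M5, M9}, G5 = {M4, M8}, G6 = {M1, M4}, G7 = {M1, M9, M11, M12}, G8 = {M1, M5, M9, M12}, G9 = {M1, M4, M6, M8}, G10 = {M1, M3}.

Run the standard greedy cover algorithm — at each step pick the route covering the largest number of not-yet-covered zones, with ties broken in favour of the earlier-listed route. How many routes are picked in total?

Greedy: pick G3 (covers 5 new) → pick G2 (covers 3 new) → pick G7 (covers 3 new) → pick G10 (covers 1 new). Total picks: 4.

4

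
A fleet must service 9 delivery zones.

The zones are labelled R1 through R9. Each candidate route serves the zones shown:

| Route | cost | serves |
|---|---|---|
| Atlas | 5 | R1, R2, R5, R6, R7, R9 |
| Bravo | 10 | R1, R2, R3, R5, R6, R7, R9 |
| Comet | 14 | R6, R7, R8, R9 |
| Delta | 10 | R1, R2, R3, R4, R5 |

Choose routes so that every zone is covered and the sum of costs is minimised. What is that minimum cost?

Comet, Delta together cover every zone (Comet ∪ Delta = {R1, R2, R3, R4, R5, R6, R7, R8, R9}); total cost 14 + 10 = 24.
The greedy pick Atlas, Delta, Comet costs 29; no covering selection beats 24.

24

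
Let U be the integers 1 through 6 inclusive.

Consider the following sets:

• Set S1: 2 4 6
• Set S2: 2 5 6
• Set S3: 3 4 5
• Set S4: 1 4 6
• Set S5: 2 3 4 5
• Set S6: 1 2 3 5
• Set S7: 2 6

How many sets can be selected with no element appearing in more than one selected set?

S3, S7 are pairwise disjoint (S3={3,4,5}; S7={2,6}).
Every remaining set overlaps one of these, and no 3 of the listed sets are pairwise disjoint, so 2 is the maximum.

2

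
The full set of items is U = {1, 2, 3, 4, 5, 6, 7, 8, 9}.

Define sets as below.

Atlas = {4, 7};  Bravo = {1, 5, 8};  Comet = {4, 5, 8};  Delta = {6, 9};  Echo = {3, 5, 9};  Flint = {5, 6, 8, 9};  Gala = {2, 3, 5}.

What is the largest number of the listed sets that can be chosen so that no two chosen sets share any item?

Atlas, Bravo, Delta are pairwise disjoint (Atlas={4,7}; Bravo={1,5,8}; Delta={6,9}).
Every remaining set overlaps one of these, and no 4 of the listed sets are pairwise disjoint, so 3 is the maximum.

3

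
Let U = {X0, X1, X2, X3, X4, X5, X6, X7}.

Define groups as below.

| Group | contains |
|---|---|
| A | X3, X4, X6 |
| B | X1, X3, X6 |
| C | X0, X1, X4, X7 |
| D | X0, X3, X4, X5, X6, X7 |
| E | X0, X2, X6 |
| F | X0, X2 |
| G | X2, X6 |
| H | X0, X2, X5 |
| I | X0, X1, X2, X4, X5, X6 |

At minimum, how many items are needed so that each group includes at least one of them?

The 2 items {X0, X6} hit every group.
The groups A, H are pairwise disjoint, so any hitting set needs a separate item for each — at least 2. Hence 2 is optimal.

2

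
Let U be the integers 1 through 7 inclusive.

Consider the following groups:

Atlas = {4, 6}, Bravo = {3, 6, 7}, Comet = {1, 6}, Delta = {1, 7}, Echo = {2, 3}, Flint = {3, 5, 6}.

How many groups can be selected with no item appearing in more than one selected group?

3

Atlas, Delta, Echo are pairwise disjoint (Atlas={4,6}; Delta={1,7}; Echo={2,3}).
Every remaining group overlaps one of these, and no 4 of the listed groups are pairwise disjoint, so 3 is the maximum.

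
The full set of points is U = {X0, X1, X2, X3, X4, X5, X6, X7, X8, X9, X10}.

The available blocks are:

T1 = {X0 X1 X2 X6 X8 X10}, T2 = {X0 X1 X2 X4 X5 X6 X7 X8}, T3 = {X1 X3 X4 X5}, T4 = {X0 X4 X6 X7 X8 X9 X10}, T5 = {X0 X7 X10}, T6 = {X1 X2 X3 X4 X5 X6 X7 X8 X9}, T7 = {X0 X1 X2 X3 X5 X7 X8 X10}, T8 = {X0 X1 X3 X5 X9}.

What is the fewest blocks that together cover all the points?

Take {T4, T6}. Their union is {X0, X1, X2, X3, X4, X5, X6, X7, X8, X9, X10}, which is all 11 points.
No single block has all 11 points (the largest, T6, has 9), so 2 is optimal.

2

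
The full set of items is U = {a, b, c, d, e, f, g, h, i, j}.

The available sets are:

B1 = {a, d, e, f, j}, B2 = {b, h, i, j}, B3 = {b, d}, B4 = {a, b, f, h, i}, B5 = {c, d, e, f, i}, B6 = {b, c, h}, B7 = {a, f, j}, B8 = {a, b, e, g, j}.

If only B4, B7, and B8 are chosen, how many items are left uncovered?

Union of B4, B7, B8 = {a, b, e, f, g, h, i, j}.
Not covered: c, d — 2 items.

2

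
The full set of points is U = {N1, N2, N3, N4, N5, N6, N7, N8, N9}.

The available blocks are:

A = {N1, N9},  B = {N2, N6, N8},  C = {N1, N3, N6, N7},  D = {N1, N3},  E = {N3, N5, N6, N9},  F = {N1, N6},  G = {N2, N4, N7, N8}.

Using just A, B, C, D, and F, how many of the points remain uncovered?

2

Union of A, B, C, D, F = {N1, N2, N3, N6, N7, N8, N9}.
Not covered: N4, N5 — 2 points.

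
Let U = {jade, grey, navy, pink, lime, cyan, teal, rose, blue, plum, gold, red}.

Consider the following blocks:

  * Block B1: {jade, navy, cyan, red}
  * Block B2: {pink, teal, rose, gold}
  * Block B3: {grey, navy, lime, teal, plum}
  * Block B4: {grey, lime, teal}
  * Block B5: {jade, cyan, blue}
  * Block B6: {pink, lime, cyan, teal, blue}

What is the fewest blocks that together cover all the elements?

Take {B1, B2, B3, B5}. Their union is {jade, grey, navy, pink, lime, cyan, teal, rose, blue, plum, gold, red}, which is all 12 elements.
Only B3 contains plum, so B3 is forced; the remaining 7 elements need at least 3 more blocks (each remaining block adds at most 3) — so at least 4 blocks are needed, and 4 is optimal.

4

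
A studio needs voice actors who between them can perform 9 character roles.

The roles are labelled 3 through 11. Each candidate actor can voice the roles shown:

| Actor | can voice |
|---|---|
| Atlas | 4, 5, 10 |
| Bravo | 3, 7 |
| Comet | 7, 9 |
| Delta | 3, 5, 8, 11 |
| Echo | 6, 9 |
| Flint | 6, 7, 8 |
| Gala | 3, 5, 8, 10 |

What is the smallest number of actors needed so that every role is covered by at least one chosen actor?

4

Take {Atlas, Bravo, Delta, Echo}. Their union is {3, 4, 5, 6, 7, 8, 9, 10, 11}, which is all 9 roles.
Only Delta contains 11, so Delta is forced; the remaining 5 roles need at least 3 more actors (each remaining actor adds at most 2) — so at least 4 actors are needed, and 4 is optimal.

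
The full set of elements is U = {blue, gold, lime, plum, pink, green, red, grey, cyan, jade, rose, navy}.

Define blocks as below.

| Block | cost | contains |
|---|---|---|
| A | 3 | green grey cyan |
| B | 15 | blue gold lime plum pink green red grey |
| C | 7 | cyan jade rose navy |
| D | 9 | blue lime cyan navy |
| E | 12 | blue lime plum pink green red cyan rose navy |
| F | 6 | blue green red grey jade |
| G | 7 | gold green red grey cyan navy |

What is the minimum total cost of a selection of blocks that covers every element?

22

B, C together cover every element (B ∪ C = {blue, gold, lime, plum, pink, green, red, grey, cyan, jade, rose, navy}); total cost 15 + 7 = 22.
The greedy pick A, E, F, G costs 28; no covering selection beats 22.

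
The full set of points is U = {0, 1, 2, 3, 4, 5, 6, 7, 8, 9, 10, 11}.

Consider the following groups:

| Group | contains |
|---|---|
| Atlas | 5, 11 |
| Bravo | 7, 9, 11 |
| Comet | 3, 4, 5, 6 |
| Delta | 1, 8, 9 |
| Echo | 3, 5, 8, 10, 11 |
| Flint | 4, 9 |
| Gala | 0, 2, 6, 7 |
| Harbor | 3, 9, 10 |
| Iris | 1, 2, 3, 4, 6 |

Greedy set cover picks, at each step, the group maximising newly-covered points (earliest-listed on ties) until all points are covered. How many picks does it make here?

4

Greedy: pick Echo (covers 5 new) → pick Gala (covers 4 new) → pick Delta (covers 2 new) → pick Comet (covers 1 new). Total picks: 4.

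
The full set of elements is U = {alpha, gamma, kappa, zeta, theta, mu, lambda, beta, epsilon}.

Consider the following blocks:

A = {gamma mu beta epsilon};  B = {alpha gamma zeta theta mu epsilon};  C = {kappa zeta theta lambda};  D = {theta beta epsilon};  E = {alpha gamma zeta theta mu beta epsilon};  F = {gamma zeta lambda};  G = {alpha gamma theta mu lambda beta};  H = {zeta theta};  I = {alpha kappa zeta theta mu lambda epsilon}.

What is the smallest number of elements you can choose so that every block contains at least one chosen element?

2

Take T = {gamma, theta}. Each listed block contains at least one of these, so T is a hitting set of size 2.
The blocks A, C are pairwise disjoint, so any hitting set needs a separate element for each — at least 2. Hence 2 is optimal.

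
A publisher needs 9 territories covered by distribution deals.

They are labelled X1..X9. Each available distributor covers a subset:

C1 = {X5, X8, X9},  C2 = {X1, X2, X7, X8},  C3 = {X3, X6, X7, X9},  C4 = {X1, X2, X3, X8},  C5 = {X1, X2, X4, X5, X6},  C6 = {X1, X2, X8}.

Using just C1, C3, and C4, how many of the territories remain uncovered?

Union of C1, C3, C4 = {X1, X2, X3, X5, X6, X7, X8, X9}.
Not covered: X4 — 1 territory.

1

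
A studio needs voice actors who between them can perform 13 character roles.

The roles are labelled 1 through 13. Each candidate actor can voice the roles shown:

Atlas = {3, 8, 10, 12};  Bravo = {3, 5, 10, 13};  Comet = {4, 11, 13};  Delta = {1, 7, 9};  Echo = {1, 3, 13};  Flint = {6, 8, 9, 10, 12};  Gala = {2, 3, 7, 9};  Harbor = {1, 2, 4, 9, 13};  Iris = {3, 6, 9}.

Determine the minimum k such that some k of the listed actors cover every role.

5

Take {Bravo, Comet, Delta, Flint, Harbor}. Their union is {1, 2, 3, 4, 5, 6, 7, 8, 9, 10, 11, 12, 13}, which is all 13 roles.
No 4 of the 9 actors cover everything (all 126 combinations miss at least one role), so 5 is optimal.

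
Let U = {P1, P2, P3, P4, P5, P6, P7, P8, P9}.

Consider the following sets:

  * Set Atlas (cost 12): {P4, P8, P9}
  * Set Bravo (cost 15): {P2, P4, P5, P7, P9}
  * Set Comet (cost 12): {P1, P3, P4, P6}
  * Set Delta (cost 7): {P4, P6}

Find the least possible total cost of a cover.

Atlas, Bravo, Comet together cover every item (Atlas ∪ Bravo ∪ Comet = {P1, P2, P3, P4, P5, P6, P7, P8, P9}); total cost 12 + 15 + 12 = 39.
No covering selection has total cost below 39.

39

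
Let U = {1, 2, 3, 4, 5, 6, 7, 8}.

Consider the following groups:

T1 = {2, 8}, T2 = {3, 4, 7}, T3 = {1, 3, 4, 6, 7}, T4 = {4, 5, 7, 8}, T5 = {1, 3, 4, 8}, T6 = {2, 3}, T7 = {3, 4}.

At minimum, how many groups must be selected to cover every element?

T1 and T3 and T4 together: T1 ∪ T3 ∪ T4 = {1, 2, 3, 4, 5, 6, 7, 8} — every element is covered.
Only T4 contains 5, so T4 is forced; the remaining 4 elements need at least 2 more groups (each remaining group adds at most 3) — so at least 3 groups are needed, and 3 is optimal.

3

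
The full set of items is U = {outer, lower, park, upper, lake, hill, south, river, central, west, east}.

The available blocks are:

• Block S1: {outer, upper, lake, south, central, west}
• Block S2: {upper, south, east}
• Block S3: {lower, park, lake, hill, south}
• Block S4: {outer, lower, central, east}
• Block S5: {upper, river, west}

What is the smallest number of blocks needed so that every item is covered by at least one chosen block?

3

Take {S3, S4, S5}. Their union is {outer, lower, park, upper, lake, hill, south, river, central, west, east}, which is all 11 items.
Only S3 contains park, so S3 is forced; the remaining 6 items need at least 2 more blocks (each remaining block adds at most 4) — so at least 3 blocks are needed, and 3 is optimal.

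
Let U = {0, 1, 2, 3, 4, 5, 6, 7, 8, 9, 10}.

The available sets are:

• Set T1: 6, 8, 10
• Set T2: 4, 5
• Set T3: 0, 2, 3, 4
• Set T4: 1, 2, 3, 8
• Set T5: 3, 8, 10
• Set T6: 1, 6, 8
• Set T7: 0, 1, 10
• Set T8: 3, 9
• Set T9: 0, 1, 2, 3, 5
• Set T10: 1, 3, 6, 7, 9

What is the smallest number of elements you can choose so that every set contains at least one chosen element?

4

Take H = {0, 5, 8, 9}. Each listed set contains at least one of these, so H is a hitting set of size 4.
No choice of 3 elements meets every set, so 4 is the minimum.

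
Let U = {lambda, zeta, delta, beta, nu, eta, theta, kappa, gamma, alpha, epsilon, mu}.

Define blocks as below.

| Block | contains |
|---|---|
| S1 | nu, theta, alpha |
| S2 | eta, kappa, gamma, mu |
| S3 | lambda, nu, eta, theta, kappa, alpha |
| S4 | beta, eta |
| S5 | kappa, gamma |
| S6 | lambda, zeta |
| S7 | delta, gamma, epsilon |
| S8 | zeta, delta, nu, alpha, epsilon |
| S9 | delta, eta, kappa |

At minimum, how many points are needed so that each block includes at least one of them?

4

H = {zeta, eta, gamma, alpha} meets every block (each contains at least one member of H), and |H| = 4.
The blocks S1, S4, S6, S7 are pairwise disjoint, so any hitting set needs a separate point for each — at least 4. Hence 4 is optimal.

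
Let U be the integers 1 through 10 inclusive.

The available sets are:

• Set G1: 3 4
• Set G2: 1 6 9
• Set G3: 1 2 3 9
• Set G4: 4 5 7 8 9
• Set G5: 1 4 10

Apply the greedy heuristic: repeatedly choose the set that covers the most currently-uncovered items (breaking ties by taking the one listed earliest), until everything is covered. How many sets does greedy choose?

4

Greedy: pick G4 (covers 5 new) → pick G3 (covers 3 new) → pick G2 (covers 1 new) → pick G5 (covers 1 new). Total picks: 4.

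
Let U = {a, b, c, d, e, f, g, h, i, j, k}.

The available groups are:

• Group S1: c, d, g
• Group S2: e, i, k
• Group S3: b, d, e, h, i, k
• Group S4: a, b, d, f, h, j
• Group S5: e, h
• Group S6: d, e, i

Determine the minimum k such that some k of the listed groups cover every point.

S1 and S3 and S4 together: S1 ∪ S3 ∪ S4 = {a, b, c, d, e, f, g, h, i, j, k} — every point is covered.
Only S4 contains a, so S4 is forced; the remaining 5 points need at least 2 more groups (each remaining group adds at most 3) — so at least 3 groups are needed, and 3 is optimal.

3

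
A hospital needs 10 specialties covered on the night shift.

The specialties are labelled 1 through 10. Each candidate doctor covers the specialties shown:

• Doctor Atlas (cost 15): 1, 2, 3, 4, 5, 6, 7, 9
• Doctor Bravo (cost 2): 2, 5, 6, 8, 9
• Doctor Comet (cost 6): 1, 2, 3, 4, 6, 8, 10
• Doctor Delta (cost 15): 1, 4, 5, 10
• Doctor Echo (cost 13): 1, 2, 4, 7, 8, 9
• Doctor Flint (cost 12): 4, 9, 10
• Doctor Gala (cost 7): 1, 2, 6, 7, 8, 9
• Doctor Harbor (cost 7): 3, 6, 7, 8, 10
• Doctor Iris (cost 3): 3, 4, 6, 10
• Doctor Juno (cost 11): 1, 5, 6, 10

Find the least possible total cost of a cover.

Bravo, Gala, Iris together cover every specialty (Bravo ∪ Gala ∪ Iris = {1, 2, 3, 4, 5, 6, 7, 8, 9, 10}); total cost 2 + 7 + 3 = 12.
No covering selection has total cost below 12.

12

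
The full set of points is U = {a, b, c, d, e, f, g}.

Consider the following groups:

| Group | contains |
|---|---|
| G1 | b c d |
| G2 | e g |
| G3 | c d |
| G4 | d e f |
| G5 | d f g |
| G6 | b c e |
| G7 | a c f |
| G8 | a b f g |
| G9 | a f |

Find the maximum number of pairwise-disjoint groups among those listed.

G2, G3, G9 are pairwise disjoint (G2={e,g}; G3={c,d}; G9={a,f}).
Every remaining group overlaps one of these, and no 4 of the listed groups are pairwise disjoint, so 3 is the maximum.

3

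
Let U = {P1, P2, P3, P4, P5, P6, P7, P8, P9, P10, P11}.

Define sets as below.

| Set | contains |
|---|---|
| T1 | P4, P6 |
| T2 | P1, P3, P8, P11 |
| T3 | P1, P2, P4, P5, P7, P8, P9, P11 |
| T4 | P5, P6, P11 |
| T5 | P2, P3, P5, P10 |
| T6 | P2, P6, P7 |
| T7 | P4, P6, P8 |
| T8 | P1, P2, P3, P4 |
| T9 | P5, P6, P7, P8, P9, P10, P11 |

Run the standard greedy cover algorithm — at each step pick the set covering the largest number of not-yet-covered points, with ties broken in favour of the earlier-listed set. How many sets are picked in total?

3

Greedy: pick T3 (covers 8 new) → pick T5 (covers 2 new) → pick T1 (covers 1 new). Total picks: 3.
(The true minimum cover uses only 2 sets, so greedy is not optimal here.)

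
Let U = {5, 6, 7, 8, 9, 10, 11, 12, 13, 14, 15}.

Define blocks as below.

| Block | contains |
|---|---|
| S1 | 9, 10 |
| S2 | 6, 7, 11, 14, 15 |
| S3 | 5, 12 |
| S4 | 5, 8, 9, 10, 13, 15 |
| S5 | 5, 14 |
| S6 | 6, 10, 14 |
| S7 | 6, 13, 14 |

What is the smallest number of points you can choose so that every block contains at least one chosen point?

3

Take H = {5, 9, 14}. Each listed block contains at least one of these, so H is a hitting set of size 3.
The blocks S1, S2, S3 are pairwise disjoint, so any hitting set needs a separate point for each — at least 3. Hence 3 is optimal.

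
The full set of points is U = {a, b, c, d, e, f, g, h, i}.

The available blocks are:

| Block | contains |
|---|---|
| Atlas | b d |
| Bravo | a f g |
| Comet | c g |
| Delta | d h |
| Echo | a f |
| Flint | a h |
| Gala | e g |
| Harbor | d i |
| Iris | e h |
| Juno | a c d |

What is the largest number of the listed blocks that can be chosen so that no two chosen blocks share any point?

4

Comet, Echo, Harbor, Iris are pairwise disjoint (Comet={c,g}; Echo={a,f}; Harbor={d,i}; Iris={e,h}).
Every remaining block overlaps one of these, and no 5 of the listed blocks are pairwise disjoint, so 4 is the maximum.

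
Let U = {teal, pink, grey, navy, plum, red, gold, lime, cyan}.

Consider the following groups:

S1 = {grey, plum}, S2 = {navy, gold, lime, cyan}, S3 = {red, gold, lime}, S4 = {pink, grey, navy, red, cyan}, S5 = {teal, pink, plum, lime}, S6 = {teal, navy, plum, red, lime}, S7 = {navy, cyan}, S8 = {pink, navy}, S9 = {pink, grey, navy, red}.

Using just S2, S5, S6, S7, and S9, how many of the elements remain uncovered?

0

Union of S2, S5, S6, S7, S9 = {teal, pink, grey, navy, plum, red, gold, lime, cyan} — that's every element, so 0 are uncovered.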